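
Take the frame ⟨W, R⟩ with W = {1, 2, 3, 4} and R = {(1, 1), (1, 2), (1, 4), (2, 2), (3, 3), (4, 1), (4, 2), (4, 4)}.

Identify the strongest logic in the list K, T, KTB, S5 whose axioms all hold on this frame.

T

Reflexive (axiom T): yes — every world is R-related to itself.
Symmetric (axiom B): no — 1 R 2 but not 2 R 1.
Euclidean (axiom 5): no — 1 R 2 and 1 R 4, but not 2 R 4.
So F validates K, T; KTB would additionally require R to be symmetric. The strongest is T.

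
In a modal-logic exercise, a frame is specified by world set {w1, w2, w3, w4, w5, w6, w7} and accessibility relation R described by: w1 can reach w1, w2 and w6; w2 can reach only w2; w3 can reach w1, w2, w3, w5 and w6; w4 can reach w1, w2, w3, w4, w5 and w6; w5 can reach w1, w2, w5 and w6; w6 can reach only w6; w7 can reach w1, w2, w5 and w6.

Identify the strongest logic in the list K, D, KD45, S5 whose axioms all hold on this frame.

Serial (axiom D): yes — every world has a successor (e.g. w1 R w1).
Euclidean (axiom 5): no — w1 R w2 and w1 R w6, but not w2 R w6.
Transitive (axiom 4): yes — every two-step R-path is closed by a direct edge.
Reflexive (axiom T): no — w7 is not related to itself.
So F validates K, D; KD45 would additionally require R to be Euclidean. The strongest is D.

D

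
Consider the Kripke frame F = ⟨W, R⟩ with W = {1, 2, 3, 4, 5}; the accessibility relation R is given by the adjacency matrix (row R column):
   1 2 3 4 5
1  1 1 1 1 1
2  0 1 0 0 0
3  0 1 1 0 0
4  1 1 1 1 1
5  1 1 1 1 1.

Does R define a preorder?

Yes

Reflexive: yes — every world is R-related to itself.
Transitive: yes — every two-step R-path is closed by a direct edge.
So R is a preorder.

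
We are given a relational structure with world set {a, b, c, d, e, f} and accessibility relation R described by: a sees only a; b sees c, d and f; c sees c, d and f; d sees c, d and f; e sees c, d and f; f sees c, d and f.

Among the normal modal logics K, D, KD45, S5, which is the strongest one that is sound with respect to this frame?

Serial (axiom D): yes — every world has a successor (e.g. a R a).
Euclidean (axiom 5): yes — any two successors of a common world are R-related.
Transitive (axiom 4): yes — every two-step R-path is closed by a direct edge.
Reflexive (axiom T): no — b is not related to itself.
So F validates K, D, KD45; S5 would additionally require R to be reflexive. The strongest is KD45.

KD45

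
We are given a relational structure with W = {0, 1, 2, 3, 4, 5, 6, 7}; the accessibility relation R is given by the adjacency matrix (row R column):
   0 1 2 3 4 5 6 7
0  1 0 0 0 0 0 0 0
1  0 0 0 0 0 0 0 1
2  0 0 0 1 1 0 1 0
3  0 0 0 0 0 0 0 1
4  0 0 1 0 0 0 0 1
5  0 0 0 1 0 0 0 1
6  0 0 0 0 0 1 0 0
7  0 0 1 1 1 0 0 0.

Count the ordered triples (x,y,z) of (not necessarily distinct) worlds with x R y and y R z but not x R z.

Enumerating: (1,7,2), (1,7,3), (1,7,4), (2,3,7), (2,4,2), (2,4,7), (2,6,5), (3,7,2), (3,7,3), (3,7,4), (4,2,3), (4,2,4), … and 10 more.
Total: 22.

22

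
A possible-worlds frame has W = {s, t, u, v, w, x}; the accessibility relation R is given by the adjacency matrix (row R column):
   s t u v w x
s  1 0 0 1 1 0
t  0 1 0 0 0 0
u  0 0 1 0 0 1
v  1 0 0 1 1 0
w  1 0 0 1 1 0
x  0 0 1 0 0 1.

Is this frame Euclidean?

Yes

Euclidean: yes — any two successors of a common world are R-related.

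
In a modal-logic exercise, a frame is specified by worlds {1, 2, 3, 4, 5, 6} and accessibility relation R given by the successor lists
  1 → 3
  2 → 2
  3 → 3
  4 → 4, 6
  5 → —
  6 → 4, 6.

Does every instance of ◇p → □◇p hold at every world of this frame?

Yes

By correspondence theory, 5 is valid on a frame iff R is Euclidean.
Euclidean: yes — any two successors of a common world are R-related.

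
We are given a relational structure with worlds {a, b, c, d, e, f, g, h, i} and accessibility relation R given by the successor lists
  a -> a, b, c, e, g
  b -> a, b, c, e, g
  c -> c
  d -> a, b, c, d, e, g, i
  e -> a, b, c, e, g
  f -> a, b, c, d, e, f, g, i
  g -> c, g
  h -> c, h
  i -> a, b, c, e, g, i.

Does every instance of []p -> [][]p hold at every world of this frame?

Yes

By correspondence theory, 4 is valid on a frame iff R is transitive.
Transitive: yes — every two-step R-path is closed by a direct edge.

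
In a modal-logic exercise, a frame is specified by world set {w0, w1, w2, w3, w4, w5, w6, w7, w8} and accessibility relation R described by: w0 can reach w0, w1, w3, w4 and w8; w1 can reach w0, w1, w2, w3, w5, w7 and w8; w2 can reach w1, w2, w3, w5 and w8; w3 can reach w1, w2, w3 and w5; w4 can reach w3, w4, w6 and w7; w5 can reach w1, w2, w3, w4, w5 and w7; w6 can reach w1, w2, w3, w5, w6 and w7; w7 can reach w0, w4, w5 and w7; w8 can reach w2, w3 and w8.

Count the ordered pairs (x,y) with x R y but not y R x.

15

Enumerating: (w0,w3), (w0,w4), (w0,w8), (w1,w7), (w1,w8), (w4,w3), (w4,w6), (w5,w4), (w6,w1), (w6,w2), (w6,w3), (w6,w5), (w6,w7), (w7,w0), (w8,w3).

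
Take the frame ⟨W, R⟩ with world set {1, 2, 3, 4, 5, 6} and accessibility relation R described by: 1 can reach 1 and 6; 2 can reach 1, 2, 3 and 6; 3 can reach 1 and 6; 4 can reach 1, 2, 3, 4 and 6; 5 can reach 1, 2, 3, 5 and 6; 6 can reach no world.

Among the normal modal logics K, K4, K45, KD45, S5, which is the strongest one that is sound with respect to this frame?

K4

Transitive (axiom 4): yes — every two-step R-path is closed by a direct edge.
Euclidean (axiom 5): no — 2 R 1 and 2 R 3, but not 1 R 3.
Serial (axiom D): no — 6 has no R-successor.
Reflexive (axiom T): no — 3 is not related to itself.
So F validates K, K4; K45 would additionally require R to be Euclidean. The strongest is K4.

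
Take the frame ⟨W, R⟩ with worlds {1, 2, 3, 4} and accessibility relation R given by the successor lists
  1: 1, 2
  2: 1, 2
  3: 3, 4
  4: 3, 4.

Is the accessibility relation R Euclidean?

Euclidean: yes — any two successors of a common world are R-related.

Yes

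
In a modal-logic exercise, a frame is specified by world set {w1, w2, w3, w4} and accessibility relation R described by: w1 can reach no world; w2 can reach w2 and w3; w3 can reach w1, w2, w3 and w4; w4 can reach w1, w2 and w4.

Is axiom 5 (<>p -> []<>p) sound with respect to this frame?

By correspondence theory, 5 is valid on a frame iff R is Euclidean.
Euclidean: no — w3 R w1 and w3 R w2, but not w1 R w2.

No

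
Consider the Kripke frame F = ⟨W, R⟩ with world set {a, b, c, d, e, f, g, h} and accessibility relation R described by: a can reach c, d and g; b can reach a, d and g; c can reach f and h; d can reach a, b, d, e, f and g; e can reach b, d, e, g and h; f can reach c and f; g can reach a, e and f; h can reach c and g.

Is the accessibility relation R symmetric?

No

Symmetric: no — a R c but not c R a.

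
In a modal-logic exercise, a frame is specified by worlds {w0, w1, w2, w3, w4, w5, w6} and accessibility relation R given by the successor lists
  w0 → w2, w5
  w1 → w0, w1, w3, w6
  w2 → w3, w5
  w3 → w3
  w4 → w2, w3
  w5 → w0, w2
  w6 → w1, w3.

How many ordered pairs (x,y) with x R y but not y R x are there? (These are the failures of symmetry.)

Enumerating: (w0,w2), (w1,w0), (w1,w3), (w2,w3), (w4,w2), (w4,w3), (w6,w3).

7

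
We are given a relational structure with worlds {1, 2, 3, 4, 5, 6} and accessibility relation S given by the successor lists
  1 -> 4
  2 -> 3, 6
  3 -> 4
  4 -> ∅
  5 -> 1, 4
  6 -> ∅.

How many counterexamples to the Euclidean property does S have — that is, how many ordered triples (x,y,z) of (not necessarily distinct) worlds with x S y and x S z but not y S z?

9

Enumerating: (1,4,4), (2,3,3), (2,3,6), (2,6,3), (2,6,6), (3,4,4), (5,1,1), (5,4,1), (5,4,4).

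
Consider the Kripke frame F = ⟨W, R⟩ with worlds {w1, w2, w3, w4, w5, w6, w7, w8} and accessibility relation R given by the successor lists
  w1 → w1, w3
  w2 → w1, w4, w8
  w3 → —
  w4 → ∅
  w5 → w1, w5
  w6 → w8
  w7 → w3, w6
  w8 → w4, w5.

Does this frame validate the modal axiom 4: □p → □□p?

The schema 4 characterises exactly the transitive frames.
Transitive: no — w2 R w1 and w1 R w3, but not w2 R w3.

No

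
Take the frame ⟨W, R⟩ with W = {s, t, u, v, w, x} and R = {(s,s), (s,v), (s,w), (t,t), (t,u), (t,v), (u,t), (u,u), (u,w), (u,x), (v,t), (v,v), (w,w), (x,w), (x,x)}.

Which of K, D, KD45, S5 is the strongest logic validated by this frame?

D

Serial (axiom D): yes — every world has a successor (e.g. s R s).
Euclidean (axiom 5): no — s R v and s R w, but not v R w.
Transitive (axiom 4): no — s R v and v R t, but not s R t.
Reflexive (axiom T): yes — every world is R-related to itself.
So F validates K, D; KD45 would additionally require R to be Euclidean and transitive. The strongest is D.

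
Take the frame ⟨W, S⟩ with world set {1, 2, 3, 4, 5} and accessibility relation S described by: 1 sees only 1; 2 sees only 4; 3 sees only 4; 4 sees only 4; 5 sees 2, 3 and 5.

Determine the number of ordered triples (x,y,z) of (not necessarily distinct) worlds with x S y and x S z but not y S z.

6

Enumerating: (5,2,2), (5,2,3), (5,2,5), (5,3,2), (5,3,3), (5,3,5).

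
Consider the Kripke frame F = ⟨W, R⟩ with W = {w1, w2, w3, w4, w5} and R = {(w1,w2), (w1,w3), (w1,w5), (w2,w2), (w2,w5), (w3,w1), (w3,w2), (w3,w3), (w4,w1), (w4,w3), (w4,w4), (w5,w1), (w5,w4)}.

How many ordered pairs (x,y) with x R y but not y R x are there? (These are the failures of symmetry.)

6

Enumerating: (w1,w2), (w2,w5), (w3,w2), (w4,w1), (w4,w3), (w5,w4).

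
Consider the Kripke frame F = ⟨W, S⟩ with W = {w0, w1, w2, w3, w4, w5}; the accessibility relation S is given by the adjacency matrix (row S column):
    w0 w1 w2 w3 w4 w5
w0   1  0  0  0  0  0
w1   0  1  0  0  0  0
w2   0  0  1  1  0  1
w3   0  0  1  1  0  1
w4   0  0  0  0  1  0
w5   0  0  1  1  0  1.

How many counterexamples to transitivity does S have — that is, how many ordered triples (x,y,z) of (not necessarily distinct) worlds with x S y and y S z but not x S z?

0

S is transitive; there are no such tuples.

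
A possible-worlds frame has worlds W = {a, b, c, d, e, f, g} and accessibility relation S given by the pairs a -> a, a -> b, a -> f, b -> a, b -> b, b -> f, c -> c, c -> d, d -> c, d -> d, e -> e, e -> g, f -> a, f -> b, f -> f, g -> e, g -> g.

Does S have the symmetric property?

Symmetric: yes — every pair in S has its reverse in S.

Yes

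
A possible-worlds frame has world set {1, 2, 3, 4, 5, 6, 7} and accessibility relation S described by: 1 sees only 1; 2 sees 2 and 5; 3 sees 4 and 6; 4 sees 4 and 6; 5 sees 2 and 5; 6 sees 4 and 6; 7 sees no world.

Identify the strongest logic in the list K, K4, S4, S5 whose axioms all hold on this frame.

Transitive (axiom 4): yes — every two-step S-path is closed by a direct edge.
Reflexive (axiom T): no — 3 is not related to itself.
Euclidean (axiom 5): yes — any two successors of a common world are S-related.
So F validates K, K4; S4 would additionally require S to be reflexive. The strongest is K4.

K4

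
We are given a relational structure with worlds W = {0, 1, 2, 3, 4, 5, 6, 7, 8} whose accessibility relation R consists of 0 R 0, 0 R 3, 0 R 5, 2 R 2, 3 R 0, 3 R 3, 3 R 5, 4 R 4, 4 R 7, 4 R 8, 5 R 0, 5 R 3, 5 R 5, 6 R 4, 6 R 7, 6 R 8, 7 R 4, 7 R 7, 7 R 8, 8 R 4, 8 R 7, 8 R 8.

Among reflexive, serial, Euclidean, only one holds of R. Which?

Reflexive: no — 1 is not related to itself.
Serial: no — 1 has no R-successor.
Euclidean: yes — any two successors of a common world are R-related.
Only Euclidean holds.

Euclidean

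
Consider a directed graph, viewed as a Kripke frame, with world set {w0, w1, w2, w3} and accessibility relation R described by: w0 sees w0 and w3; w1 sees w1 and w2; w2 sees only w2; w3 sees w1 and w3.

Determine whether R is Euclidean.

Euclidean: no — w0 R w3 and w0 R w0, but not w3 R w0.

No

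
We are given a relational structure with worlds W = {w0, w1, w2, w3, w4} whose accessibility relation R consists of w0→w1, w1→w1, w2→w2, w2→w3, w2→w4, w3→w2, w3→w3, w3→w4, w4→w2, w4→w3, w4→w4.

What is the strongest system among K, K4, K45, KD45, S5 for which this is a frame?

KD45

Transitive (axiom 4): yes — every two-step R-path is closed by a direct edge.
Euclidean (axiom 5): yes — any two successors of a common world are R-related.
Serial (axiom D): yes — every world has a successor (e.g. w0 R w1).
Reflexive (axiom T): no — w0 is not related to itself.
So F validates K, K4, K45, KD45; S5 would additionally require R to be reflexive. The strongest is KD45.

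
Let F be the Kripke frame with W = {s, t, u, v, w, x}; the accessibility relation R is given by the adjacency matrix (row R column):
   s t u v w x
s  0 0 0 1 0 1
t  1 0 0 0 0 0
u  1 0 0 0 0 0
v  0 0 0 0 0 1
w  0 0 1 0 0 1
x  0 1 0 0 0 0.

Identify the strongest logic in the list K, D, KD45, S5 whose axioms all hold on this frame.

D

Serial (axiom D): yes — every world has a successor (e.g. s R v).
Euclidean (axiom 5): no — s R x and s R v, but not x R v.
Transitive (axiom 4): no — s R x and x R t, but not s R t.
Reflexive (axiom T): no — s is not related to itself.
So F validates K, D; KD45 would additionally require R to be Euclidean and transitive. The strongest is D.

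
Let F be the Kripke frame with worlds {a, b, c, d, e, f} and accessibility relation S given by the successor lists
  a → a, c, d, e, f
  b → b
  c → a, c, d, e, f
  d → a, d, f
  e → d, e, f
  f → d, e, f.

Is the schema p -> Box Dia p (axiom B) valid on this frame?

No

The schema B characterises exactly the symmetric frames.
Symmetric: no — a S e but not e S a.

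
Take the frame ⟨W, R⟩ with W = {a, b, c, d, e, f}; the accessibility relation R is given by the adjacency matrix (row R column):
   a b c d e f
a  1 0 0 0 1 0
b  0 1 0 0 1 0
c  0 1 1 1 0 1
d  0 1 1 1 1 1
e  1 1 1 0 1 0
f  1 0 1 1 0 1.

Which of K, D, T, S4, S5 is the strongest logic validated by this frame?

Serial (axiom D): yes — every world has a successor (e.g. a R a).
Reflexive (axiom T): yes — every world is R-related to itself.
Transitive (axiom 4): no — a R e and e R b, but not a R b.
Euclidean (axiom 5): no — c R b and c R d, but not b R d.
So F validates K, D, T; S4 would additionally require R to be transitive. The strongest is T.

T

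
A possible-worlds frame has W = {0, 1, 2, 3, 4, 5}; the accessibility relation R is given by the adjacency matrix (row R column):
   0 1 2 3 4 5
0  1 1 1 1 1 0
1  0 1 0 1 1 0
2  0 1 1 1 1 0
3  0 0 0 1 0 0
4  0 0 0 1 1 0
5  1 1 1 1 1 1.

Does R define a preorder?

Reflexive: yes — every world is R-related to itself.
Transitive: yes — every two-step R-path is closed by a direct edge.
So R is a preorder.

Yes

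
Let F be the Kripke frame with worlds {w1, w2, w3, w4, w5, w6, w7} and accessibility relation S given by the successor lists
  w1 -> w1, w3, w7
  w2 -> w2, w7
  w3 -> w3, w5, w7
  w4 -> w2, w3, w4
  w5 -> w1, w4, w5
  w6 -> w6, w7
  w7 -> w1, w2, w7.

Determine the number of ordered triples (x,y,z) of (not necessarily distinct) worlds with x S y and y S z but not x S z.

Enumerating: (w1,w3,w5), (w1,w7,w2), (w2,w7,w1), (w3,w5,w1), (w3,w5,w4), (w3,w7,w1), (w3,w7,w2), (w4,w2,w7), (w4,w3,w5), (w4,w3,w7), (w5,w1,w3), (w5,w1,w7), (w5,w4,w2), (w5,w4,w3), (w6,w7,w1), (w6,w7,w2), (w7,w1,w3).

17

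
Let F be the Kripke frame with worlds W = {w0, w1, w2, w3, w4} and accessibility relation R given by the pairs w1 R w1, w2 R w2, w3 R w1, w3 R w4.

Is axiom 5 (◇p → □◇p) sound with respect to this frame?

No

Axiom 5 corresponds to the accessibility relation being Euclidean.
Euclidean: no — w3 R w1 and w3 R w4, but not w1 R w4.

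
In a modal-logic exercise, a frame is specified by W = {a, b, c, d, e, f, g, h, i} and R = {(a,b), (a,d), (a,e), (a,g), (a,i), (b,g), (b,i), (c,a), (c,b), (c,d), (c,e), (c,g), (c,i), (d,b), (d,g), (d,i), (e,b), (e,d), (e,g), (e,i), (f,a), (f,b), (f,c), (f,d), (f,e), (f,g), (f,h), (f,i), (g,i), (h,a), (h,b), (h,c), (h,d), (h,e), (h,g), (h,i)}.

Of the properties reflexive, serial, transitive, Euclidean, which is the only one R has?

transitive

Reflexive: no — a is not related to itself.
Serial: no — i has no R-successor.
Transitive: yes — every two-step R-path is closed by a direct edge.
Euclidean: no — a R b and a R d, but not b R d.
Only transitive holds.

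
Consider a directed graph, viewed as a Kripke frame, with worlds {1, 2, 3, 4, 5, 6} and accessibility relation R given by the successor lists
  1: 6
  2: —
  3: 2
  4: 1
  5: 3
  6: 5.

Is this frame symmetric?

Symmetric: no — 1 R 6 but not 6 R 1.

No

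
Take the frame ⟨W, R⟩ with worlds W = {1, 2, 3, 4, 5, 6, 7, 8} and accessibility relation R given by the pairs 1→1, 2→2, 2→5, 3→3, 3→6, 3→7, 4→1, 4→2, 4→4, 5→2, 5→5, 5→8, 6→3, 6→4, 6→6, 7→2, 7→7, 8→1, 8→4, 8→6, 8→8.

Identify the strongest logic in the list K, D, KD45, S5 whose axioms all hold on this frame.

D

Serial (axiom D): yes — every world has a successor (e.g. 1 R 1).
Euclidean (axiom 5): no — 3 R 6 and 3 R 7, but not 6 R 7.
Transitive (axiom 4): no — 2 R 5 and 5 R 8, but not 2 R 8.
Reflexive (axiom T): yes — every world is R-related to itself.
So F validates K, D; KD45 would additionally require R to be Euclidean and transitive. The strongest is D.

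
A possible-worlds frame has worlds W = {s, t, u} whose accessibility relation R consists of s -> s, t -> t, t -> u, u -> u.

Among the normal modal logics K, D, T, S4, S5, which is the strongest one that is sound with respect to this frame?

Serial (axiom D): yes — every world has a successor (e.g. s R s).
Reflexive (axiom T): yes — every world is R-related to itself.
Transitive (axiom 4): yes — every two-step R-path is closed by a direct edge.
Euclidean (axiom 5): no — t R u and t R t, but not u R t.
So F validates K, D, T, S4; S5 would additionally require R to be Euclidean. The strongest is S4.

S4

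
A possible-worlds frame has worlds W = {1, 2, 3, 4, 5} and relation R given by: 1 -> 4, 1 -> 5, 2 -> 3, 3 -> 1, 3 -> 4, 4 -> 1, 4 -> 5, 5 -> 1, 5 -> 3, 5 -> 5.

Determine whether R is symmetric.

Symmetric: no — 2 R 3 but not 3 R 2.

No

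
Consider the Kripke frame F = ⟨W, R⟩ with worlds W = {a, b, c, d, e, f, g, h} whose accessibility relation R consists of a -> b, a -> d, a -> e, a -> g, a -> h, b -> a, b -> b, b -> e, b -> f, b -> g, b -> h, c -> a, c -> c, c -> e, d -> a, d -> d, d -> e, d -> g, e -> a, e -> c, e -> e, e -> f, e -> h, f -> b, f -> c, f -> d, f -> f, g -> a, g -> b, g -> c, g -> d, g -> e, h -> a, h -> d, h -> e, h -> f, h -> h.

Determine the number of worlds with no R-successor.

R is serial; there are no such worlds.

0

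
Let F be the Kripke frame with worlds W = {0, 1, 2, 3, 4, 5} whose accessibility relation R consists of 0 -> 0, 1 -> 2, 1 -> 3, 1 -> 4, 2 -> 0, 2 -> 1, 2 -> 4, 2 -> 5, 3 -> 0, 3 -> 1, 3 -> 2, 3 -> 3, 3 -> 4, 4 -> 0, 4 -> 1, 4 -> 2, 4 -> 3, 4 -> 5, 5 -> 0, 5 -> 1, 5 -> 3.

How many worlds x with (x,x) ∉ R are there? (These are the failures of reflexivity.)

Enumerating: 1, 2, 4, 5.

4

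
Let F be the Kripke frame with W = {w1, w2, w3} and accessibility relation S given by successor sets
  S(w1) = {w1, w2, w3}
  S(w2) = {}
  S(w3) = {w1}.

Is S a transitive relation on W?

No

Transitive: no — w3 S w1 and w1 S w2, but not w3 S w2.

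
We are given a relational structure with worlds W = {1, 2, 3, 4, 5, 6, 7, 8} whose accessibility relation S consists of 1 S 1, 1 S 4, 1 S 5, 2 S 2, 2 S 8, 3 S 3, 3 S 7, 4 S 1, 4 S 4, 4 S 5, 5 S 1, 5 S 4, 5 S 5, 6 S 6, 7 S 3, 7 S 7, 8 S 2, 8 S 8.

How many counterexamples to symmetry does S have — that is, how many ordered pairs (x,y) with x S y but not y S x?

S is symmetric; there are no such tuples.

0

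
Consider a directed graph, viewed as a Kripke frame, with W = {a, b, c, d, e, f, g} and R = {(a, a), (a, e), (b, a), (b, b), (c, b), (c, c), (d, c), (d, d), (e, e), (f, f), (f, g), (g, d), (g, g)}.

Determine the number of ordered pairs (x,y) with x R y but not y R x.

6

Enumerating: (a,e), (b,a), (c,b), (d,c), (f,g), (g,d).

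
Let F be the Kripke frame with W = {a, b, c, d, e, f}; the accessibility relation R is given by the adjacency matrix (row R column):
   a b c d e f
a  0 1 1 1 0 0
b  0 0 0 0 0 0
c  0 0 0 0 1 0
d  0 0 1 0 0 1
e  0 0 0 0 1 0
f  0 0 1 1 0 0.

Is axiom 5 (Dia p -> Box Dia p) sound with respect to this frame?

No

Axiom 5 corresponds to the accessibility relation being Euclidean.
Euclidean: no — a R b and a R c, but not b R c.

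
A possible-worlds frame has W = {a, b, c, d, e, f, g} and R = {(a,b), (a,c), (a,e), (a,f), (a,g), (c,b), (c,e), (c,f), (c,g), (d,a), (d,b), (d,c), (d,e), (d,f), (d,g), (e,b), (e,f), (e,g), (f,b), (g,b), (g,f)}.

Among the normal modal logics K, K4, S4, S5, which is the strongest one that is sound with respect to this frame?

K4

Transitive (axiom 4): yes — every two-step R-path is closed by a direct edge.
Reflexive (axiom T): no — a is not related to itself.
Euclidean (axiom 5): no — a R b and a R c, but not b R c.
So F validates K, K4; S4 would additionally require R to be reflexive. The strongest is K4.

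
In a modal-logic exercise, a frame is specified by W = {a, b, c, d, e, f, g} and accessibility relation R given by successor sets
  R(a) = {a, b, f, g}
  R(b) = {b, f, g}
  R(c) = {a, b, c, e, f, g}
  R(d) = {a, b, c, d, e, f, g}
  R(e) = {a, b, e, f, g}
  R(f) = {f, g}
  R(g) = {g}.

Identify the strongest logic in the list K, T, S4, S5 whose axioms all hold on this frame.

Reflexive (axiom T): yes — every world is R-related to itself.
Transitive (axiom 4): yes — every two-step R-path is closed by a direct edge.
Euclidean (axiom 5): no — a R f and a R b, but not f R b.
So F validates K, T, S4; S5 would additionally require R to be Euclidean. The strongest is S4.

S4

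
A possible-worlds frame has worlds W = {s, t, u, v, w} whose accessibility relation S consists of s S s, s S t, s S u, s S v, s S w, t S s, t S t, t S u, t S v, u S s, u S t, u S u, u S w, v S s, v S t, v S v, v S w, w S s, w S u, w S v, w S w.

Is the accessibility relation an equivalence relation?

Reflexive: yes — every world is S-related to itself.
Symmetric: yes — every pair in S has its reverse in S.
Transitive: no — t S s and s S w, but not t S w.
So S is not an equivalence relation.

No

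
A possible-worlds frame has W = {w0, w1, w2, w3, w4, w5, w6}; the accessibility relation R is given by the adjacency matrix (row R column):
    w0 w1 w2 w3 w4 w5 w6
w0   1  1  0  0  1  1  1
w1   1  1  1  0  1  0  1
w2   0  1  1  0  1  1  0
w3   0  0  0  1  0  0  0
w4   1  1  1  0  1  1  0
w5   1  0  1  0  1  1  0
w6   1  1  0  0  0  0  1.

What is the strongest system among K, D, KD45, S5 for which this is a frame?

D

Serial (axiom D): yes — every world has a successor (e.g. w0 R w0).
Euclidean (axiom 5): no — w0 R w1 and w0 R w5, but not w1 R w5.
Transitive (axiom 4): no — w0 R w1 and w1 R w2, but not w0 R w2.
Reflexive (axiom T): yes — every world is R-related to itself.
So F validates K, D; KD45 would additionally require R to be Euclidean and transitive. The strongest is D.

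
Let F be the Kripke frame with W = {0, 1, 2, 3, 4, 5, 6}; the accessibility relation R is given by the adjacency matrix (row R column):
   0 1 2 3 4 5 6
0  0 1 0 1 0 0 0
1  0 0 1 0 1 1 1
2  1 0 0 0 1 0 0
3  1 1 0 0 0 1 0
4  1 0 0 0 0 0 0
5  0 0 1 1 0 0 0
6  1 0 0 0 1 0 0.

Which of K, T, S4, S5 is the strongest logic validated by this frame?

Reflexive (axiom T): no — 0 is not related to itself.
Transitive (axiom 4): no — 0 R 1 and 1 R 2, but not 0 R 2.
Euclidean (axiom 5): no — 0 R 1 and 0 R 3, but not 1 R 3.
So F validates K; T would additionally require R to be reflexive. The strongest is K.

K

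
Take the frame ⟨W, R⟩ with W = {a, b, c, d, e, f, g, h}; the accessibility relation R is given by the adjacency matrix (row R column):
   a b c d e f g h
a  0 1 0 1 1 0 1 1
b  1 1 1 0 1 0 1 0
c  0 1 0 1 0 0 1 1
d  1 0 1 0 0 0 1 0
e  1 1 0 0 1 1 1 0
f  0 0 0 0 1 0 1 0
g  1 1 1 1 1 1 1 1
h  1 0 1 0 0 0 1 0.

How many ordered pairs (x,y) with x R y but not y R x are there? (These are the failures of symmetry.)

0

R is symmetric; there are no such tuples.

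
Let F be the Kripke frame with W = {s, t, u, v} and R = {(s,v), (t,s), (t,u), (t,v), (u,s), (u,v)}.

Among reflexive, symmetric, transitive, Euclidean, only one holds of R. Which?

Reflexive: no — s is not related to itself.
Symmetric: no — s R v but not v R s.
Transitive: yes — every two-step R-path is closed by a direct edge.
Euclidean: no — t R s and t R u, but not s R u.
Only transitive holds.

transitive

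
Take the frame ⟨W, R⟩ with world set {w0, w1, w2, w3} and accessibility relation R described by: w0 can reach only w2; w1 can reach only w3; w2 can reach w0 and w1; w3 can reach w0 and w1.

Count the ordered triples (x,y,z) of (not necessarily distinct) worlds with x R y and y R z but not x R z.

8

Enumerating: (w0,w2,w0), (w0,w2,w1), (w1,w3,w0), (w1,w3,w1), (w2,w0,w2), (w2,w1,w3), (w3,w0,w2), (w3,w1,w3).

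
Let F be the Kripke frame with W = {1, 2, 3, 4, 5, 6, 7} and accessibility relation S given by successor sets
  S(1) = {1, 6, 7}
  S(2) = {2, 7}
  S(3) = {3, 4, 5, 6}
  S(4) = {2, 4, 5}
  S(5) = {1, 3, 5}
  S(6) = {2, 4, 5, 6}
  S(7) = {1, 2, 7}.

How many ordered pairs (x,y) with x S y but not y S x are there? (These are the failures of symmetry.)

Enumerating: (1,6), (3,4), (3,6), (4,2), (4,5), (5,1), (6,2), (6,4), (6,5).

9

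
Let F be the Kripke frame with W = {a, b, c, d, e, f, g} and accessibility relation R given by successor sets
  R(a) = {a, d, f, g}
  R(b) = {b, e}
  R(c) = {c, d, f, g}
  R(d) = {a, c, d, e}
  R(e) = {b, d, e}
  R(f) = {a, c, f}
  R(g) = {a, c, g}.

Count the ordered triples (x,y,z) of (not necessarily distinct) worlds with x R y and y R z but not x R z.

24

Enumerating: (a,d,c), (a,d,e), (a,f,c), (a,g,c), (b,e,d), (c,d,a), (c,d,e), (c,f,a), (c,g,a), (d,a,f), (d,a,g), (d,c,f), … and 12 more.
Total: 24.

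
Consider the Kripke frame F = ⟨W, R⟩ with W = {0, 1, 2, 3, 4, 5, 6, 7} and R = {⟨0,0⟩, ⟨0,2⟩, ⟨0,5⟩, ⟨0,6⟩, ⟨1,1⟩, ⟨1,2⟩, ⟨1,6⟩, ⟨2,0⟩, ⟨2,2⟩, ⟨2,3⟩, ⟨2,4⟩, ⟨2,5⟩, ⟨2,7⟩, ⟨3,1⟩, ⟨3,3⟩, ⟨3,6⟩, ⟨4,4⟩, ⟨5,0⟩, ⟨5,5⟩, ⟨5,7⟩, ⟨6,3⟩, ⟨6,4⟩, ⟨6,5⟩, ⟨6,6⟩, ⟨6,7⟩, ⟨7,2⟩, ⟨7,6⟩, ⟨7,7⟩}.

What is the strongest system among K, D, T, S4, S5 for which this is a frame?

T

Serial (axiom D): yes — every world has a successor (e.g. 0 R 0).
Reflexive (axiom T): yes — every world is R-related to itself.
Transitive (axiom 4): no — 0 R 2 and 2 R 3, but not 0 R 3.
Euclidean (axiom 5): no — 0 R 2 and 0 R 6, but not 2 R 6.
So F validates K, D, T; S4 would additionally require R to be transitive. The strongest is T.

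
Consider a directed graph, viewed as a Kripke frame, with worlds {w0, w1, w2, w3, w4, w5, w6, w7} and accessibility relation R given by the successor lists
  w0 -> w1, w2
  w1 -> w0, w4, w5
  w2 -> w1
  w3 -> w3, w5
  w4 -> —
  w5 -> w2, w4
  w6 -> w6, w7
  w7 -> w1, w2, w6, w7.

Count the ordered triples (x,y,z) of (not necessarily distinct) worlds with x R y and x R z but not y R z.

27

Enumerating: (w0,w1,w1), (w0,w1,w2), (w0,w2,w2), (w1,w0,w0), (w1,w0,w4), (w1,w0,w5), (w1,w4,w0), (w1,w4,w4), (w1,w4,w5), (w1,w5,w0), (w1,w5,w5), (w2,w1,w1), … and 15 more.
Total: 27.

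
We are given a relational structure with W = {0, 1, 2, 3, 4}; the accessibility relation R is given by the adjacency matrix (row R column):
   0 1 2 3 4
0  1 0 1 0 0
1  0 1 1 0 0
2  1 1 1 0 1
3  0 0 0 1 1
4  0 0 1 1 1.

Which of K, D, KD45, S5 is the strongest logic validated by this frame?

Serial (axiom D): yes — every world has a successor (e.g. 0 R 0).
Euclidean (axiom 5): no — 2 R 0 and 2 R 1, but not 0 R 1.
Transitive (axiom 4): no — 0 R 2 and 2 R 1, but not 0 R 1.
Reflexive (axiom T): yes — every world is R-related to itself.
So F validates K, D; KD45 would additionally require R to be Euclidean and transitive. The strongest is D.

D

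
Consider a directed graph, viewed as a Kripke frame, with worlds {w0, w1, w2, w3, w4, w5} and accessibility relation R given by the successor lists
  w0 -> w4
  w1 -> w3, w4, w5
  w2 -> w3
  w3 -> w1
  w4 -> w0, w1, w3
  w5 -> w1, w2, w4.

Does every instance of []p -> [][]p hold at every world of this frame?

Axiom 4 corresponds to the accessibility relation being transitive.
Transitive: no — w0 R w4 and w4 R w1, but not w0 R w1.

No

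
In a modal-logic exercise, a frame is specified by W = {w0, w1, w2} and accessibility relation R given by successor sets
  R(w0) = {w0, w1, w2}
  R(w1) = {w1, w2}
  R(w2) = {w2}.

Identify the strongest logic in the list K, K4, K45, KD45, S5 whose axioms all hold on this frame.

K4

Transitive (axiom 4): yes — every two-step R-path is closed by a direct edge.
Euclidean (axiom 5): no — w0 R w2 and w0 R w1, but not w2 R w1.
Serial (axiom D): yes — every world has a successor (e.g. w0 R w0).
Reflexive (axiom T): yes — every world is R-related to itself.
So F validates K, K4; K45 would additionally require R to be Euclidean. The strongest is K4.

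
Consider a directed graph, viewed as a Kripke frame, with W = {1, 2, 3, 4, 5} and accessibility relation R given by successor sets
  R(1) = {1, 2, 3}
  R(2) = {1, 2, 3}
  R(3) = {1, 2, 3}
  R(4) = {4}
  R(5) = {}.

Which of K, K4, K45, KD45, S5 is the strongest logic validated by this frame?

K45

Transitive (axiom 4): yes — every two-step R-path is closed by a direct edge.
Euclidean (axiom 5): yes — any two successors of a common world are R-related.
Serial (axiom D): no — 5 has no R-successor.
Reflexive (axiom T): no — 5 is not related to itself.
So F validates K, K4, K45; KD45 would additionally require R to be serial. The strongest is K45.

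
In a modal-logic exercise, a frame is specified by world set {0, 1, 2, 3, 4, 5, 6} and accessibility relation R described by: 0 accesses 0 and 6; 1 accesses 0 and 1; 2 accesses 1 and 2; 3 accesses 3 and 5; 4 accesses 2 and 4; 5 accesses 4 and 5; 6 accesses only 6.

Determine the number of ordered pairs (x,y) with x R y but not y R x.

Enumerating: (0,6), (1,0), (2,1), (3,5), (4,2), (5,4).

6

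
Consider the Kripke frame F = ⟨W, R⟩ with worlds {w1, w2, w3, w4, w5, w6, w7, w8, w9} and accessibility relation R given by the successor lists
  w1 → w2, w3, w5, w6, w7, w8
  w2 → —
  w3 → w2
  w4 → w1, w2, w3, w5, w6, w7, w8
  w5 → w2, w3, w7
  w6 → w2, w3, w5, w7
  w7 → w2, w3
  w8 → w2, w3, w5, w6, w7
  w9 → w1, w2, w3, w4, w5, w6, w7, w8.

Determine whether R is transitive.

Yes

Transitive: yes — every two-step R-path is closed by a direct edge.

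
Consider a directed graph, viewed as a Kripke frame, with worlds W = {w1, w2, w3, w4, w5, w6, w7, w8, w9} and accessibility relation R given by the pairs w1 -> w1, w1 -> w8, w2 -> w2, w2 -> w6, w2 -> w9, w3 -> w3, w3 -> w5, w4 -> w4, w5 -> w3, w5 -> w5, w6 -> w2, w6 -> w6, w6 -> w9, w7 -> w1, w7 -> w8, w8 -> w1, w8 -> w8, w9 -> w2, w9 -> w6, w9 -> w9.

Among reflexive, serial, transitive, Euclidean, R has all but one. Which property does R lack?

Reflexive: no — w7 is not related to itself.
Serial: yes — every world has a successor (e.g. w1 R w1).
Transitive: yes — every two-step R-path is closed by a direct edge.
Euclidean: yes — any two successors of a common world are R-related.
Only reflexive fails.

reflexive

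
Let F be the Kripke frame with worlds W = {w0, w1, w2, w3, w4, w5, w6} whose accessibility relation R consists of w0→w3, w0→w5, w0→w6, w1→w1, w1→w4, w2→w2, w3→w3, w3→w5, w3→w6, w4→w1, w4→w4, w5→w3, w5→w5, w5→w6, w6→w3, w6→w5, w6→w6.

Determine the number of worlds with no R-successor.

0

R is serial; there are no such worlds.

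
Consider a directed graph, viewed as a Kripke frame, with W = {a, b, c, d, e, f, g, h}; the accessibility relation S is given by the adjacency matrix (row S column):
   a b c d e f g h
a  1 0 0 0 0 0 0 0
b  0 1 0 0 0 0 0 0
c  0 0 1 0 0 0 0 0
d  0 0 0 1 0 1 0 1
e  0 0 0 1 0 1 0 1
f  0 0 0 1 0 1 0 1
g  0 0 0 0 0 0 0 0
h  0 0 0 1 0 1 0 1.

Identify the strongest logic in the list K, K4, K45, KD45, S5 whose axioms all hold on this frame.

Transitive (axiom 4): yes — every two-step S-path is closed by a direct edge.
Euclidean (axiom 5): yes — any two successors of a common world are S-related.
Serial (axiom D): no — g has no S-successor.
Reflexive (axiom T): no — e is not related to itself.
So F validates K, K4, K45; KD45 would additionally require S to be serial. The strongest is K45.

K45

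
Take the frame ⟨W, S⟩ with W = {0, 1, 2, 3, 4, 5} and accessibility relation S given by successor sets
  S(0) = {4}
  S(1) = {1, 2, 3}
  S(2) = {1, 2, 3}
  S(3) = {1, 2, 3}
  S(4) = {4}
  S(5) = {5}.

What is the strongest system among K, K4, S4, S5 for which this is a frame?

Transitive (axiom 4): yes — every two-step S-path is closed by a direct edge.
Reflexive (axiom T): no — 0 is not related to itself.
Euclidean (axiom 5): yes — any two successors of a common world are S-related.
So F validates K, K4; S4 would additionally require S to be reflexive. The strongest is K4.

K4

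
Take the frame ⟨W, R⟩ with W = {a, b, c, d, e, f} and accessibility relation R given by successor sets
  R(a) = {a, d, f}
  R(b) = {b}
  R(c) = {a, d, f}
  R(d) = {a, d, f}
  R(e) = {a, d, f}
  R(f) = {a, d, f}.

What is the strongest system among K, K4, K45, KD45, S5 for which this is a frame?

KD45

Transitive (axiom 4): yes — every two-step R-path is closed by a direct edge.
Euclidean (axiom 5): yes — any two successors of a common world are R-related.
Serial (axiom D): yes — every world has a successor (e.g. a R a).
Reflexive (axiom T): no — c is not related to itself.
So F validates K, K4, K45, KD45; S5 would additionally require R to be reflexive. The strongest is KD45.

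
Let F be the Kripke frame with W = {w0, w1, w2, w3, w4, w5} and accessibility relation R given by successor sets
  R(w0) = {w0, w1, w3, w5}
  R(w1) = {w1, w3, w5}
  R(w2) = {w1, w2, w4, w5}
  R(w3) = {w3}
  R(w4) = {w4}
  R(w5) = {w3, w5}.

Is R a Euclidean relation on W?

Euclidean: no — w0 R w3 and w0 R w1, but not w3 R w1.

No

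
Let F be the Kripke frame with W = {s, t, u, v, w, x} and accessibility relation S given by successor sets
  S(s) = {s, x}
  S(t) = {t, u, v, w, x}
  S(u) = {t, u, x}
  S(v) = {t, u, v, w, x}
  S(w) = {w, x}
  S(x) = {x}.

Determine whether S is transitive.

No

Transitive: no — u S t and t S v, but not u S v.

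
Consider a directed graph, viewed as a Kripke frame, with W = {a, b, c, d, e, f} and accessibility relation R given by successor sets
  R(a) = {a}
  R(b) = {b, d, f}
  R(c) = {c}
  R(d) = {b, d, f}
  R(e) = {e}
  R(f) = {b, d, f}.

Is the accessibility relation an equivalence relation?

Reflexive: yes — every world is R-related to itself.
Symmetric: yes — every pair in R has its reverse in R.
Transitive: yes — every two-step R-path is closed by a direct edge.
So R is an equivalence relation.

Yes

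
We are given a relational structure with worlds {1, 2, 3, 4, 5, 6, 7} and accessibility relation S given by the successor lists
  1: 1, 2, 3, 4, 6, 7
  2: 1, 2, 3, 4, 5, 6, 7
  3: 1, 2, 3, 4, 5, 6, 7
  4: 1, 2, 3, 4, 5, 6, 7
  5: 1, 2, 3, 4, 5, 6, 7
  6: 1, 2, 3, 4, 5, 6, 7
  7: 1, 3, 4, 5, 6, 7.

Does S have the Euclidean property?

No

Euclidean: no — 1 S 7 and 1 S 2, but not 7 S 2.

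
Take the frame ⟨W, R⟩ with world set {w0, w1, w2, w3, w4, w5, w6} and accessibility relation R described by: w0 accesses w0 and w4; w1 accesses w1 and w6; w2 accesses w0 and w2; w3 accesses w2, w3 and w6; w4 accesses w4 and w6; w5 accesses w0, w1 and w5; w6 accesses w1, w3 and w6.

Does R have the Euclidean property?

Euclidean: no — w3 R w2 and w3 R w6, but not w2 R w6.

No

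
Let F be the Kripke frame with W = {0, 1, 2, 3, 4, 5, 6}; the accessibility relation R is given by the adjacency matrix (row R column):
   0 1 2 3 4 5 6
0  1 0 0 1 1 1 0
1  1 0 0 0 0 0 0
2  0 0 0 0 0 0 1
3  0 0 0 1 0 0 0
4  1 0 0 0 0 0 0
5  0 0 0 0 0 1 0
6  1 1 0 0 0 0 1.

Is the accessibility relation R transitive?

Transitive: no — 1 R 0 and 0 R 3, but not 1 R 3.

No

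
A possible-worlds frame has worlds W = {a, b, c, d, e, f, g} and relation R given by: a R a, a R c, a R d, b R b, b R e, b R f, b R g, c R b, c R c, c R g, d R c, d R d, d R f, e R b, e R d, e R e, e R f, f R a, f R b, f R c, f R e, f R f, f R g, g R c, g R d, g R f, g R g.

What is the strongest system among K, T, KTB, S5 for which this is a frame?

Reflexive (axiom T): yes — every world is R-related to itself.
Symmetric (axiom B): no — a R c but not c R a.
Euclidean (axiom 5): no — a R c and a R d, but not c R d.
So F validates K, T; KTB would additionally require R to be symmetric. The strongest is T.

T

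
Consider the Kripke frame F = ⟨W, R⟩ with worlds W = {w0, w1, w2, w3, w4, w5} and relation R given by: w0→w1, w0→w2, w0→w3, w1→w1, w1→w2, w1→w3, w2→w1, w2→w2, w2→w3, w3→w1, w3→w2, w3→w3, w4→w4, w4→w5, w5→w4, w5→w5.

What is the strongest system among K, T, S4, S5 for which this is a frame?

Reflexive (axiom T): no — w0 is not related to itself.
Transitive (axiom 4): yes — every two-step R-path is closed by a direct edge.
Euclidean (axiom 5): yes — any two successors of a common world are R-related.
So F validates K; T would additionally require R to be reflexive. The strongest is K.

K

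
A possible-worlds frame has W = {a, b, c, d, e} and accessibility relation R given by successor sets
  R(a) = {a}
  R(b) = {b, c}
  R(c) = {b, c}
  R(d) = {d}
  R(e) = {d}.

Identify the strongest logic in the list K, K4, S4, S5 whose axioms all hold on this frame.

K4

Transitive (axiom 4): yes — every two-step R-path is closed by a direct edge.
Reflexive (axiom T): no — e is not related to itself.
Euclidean (axiom 5): yes — any two successors of a common world are R-related.
So F validates K, K4; S4 would additionally require R to be reflexive. The strongest is K4.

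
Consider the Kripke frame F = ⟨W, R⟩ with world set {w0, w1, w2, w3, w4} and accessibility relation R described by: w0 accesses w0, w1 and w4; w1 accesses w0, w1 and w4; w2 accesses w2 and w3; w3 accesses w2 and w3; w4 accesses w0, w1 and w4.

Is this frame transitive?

Yes

Transitive: yes — every two-step R-path is closed by a direct edge.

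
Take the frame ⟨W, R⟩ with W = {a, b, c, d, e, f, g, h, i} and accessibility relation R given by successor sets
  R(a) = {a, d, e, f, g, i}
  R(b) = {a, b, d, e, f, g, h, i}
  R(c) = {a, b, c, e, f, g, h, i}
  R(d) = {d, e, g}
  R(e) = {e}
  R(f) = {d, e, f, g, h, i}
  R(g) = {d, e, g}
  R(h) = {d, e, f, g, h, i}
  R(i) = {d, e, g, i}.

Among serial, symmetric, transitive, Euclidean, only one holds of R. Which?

serial

Serial: yes — every world has a successor (e.g. a R a).
Symmetric: no — a R d but not d R a.
Transitive: no — a R f and f R h, but not a R h.
Euclidean: no — a R d and a R f, but not d R f.
Only serial holds.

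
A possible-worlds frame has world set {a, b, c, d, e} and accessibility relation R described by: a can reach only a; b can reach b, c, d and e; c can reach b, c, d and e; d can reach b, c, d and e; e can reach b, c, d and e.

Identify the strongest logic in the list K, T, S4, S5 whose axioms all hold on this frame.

Reflexive (axiom T): yes — every world is R-related to itself.
Transitive (axiom 4): yes — every two-step R-path is closed by a direct edge.
Euclidean (axiom 5): yes — any two successors of a common world are R-related.
So F validates K, T, S4, S5. The strongest is S5.

S5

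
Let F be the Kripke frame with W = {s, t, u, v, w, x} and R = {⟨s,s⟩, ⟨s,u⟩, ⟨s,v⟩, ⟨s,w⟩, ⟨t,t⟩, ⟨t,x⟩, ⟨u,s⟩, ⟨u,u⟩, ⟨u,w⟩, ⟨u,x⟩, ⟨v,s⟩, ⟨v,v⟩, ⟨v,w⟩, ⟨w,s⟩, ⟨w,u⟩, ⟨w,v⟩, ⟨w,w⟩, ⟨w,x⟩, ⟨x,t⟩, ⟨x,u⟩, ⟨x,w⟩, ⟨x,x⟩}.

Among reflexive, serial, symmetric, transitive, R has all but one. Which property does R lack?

transitive

Reflexive: yes — every world is R-related to itself.
Serial: yes — every world has a successor (e.g. s R s).
Symmetric: yes — every pair in R has its reverse in R.
Transitive: no — s R u and u R x, but not s R x.
Only transitive fails.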